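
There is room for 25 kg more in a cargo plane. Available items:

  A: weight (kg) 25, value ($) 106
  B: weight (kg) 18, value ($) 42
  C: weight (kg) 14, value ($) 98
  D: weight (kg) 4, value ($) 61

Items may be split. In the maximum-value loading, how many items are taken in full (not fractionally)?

Sort by value per unit weight and fill in that order.
Order: D (61/4=15.25) > C (98/14=7.00) > A (106/25=4.24) > B (42/18=2.33)
Fill: take D (4 @ 61) → take C (14 @ 98) → take 7/25 of A → 29.68; 25/25 used.
2 item(s) taken whole; one partial (take 7/25 of A).

2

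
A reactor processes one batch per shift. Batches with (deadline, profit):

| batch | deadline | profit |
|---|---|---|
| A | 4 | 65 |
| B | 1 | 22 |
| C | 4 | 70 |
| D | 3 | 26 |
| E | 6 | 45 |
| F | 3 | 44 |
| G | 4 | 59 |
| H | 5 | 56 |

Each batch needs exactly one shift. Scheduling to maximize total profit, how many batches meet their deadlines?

Sort by profit descending; place each in the latest free slot ≤ its deadline.
By profit: C(d4,70), A(d4,65), G(d4,59), H(d5,56), E(d6,45), F(d3,44), D(d3,26), B(d1,22)
C→slot 4; A→slot 3; G→slot 2; H→slot 5; E→slot 6; F→slot 1; D skipped; B skipped.
6 of 8 scheduled.

6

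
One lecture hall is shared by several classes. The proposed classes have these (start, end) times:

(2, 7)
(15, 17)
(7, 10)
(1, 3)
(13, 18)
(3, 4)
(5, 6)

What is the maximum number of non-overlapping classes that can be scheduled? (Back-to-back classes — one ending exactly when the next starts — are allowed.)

Sort by end time and greedily take each interval whose start is ≥ the last chosen end.
By end time: (1,3), (3,4), (5,6), (2,7), (7,10), (15,17), (13,18).
Pick (1,3); next start ≥ 3 → (3,4); next start ≥ 4 → (5,6); next start ≥ 6 → (7,10); next start ≥ 10 → (15,17).
Selected 5 classes.

5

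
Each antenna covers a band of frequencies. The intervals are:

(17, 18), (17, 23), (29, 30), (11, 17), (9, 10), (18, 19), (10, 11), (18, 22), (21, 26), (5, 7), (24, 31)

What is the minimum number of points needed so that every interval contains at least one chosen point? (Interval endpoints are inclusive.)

6

Process intervals by earliest right end; each time one isn't hit yet, stab at its right endpoint.
By right end: [5,7]  [9,10]  [10,11]  [11,17]  [17,18]  [18,19]  [18,22]  [17,23]  [21,26]  [29,30]  [24,31]
[5,7] uncovered → point at 7; [9,10] uncovered → point at 10; [11,17] uncovered → point at 17; [18,19] uncovered → point at 19; [21,26] uncovered → point at 26; [29,30] uncovered → point at 30.
Points: 7, 10, 17, 19, 26, 30 (6 total).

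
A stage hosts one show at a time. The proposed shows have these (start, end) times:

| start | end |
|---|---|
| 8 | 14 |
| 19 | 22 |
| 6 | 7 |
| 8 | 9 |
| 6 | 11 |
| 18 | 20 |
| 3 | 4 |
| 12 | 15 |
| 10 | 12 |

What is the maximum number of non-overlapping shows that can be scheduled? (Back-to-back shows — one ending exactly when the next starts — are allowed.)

6

Sort by end time and greedily take each interval whose start is ≥ the last chosen end.
Sorted by end: (3,4)  (6,7)  (8,9)  (6,11)  (10,12)  (8,14)  (12,15)  (18,20)  (19,22)
take (3,4); take (6,7); take (8,9); take (10,12); skip (8,14); take (12,15); take (18,20); skip (19,22).
Selected 6 shows.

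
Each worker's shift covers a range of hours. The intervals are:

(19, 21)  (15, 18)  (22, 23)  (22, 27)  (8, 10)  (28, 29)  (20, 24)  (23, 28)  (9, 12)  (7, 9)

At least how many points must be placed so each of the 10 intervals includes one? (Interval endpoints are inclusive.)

5

Sorted: [7,9] [8,10] [9,12] [15,18] [19,21] [22,23] [20,24] [22,27] [23,28] [28,29]
{[7,9],[8,10],[9,12]} hit by 9; {[15,18]} hit by 18; {[19,21]} hit by 21; {[22,23],[20,24],[22,27],[23,28]} hit by 23; {[28,29]} hit by 29.
Points: 9, 18, 21, 23, 29 (5 total).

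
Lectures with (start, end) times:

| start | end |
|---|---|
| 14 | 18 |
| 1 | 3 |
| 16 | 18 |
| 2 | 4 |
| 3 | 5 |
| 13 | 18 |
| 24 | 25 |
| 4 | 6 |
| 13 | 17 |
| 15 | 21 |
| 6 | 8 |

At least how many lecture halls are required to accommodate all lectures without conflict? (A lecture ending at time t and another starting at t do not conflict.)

Events (time:±→running): 1:+→1 2:+→2 3:-→1 3:+→2 4:-→1 4:+→2 5:-→1 6:-→0 6:+→1 8:-→0 13:+→1 13:+→2 14:+→3 15:+→4 16:+→5 … peak 5.

5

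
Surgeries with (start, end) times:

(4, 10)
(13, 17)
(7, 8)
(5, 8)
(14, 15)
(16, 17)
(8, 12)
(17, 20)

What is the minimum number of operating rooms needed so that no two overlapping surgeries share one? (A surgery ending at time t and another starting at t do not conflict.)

The answer is the maximum number of intervals overlapping at any instant.
starts: [4, 5, 7, 8, 13, 14, 16, 17]
ends:   [8, 8, 10, 12, 15, 17, 17, 20]
s4→1 s5→2 s7→3  — peak 3.

3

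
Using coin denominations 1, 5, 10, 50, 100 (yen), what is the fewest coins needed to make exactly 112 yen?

Use the largest denomination that fits, subtract, and repeat.
112 − 1×100→12 − 1×10→2 − 2×1→0
Total coins = 1 + 1 + 2 = 4

4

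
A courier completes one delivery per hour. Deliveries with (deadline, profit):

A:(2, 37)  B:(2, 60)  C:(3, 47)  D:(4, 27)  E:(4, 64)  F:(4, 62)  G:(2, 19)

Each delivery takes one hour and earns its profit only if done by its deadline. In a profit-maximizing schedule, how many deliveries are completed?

4

By profit: E(d4,64), F(d4,62), B(d2,60), C(d3,47), A(d2,37), D(d4,27), G(d2,19)
E→slot 4; F→slot 3; B→slot 2; C→slot 1; A skipped; D skipped; G skipped.
4 of 7 scheduled.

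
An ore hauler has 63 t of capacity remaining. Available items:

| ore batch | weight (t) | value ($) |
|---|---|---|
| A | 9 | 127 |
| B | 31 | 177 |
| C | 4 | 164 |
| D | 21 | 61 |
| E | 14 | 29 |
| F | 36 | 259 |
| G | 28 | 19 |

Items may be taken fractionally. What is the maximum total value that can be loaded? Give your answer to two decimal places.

Sort by value per unit weight and fill in that order.
Ratios (sorted): C 41.00, A 14.11, F 7.19, B 5.71, D 2.90, E 2.07, G 0.68
take C (4 @ 164); take A (9 @ 127); take F (36 @ 259); take 14/31 of B → 79.94. Capacity used 63/63.
Total value = 629.94

629.94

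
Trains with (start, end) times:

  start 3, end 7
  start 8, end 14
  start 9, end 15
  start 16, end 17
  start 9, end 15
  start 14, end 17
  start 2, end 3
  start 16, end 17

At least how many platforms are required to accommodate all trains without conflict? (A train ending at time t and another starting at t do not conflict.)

3

Count concurrent intervals with a sweep; the peak is the room count.
Events (time:±→running): 2:+→1 3:-→0 3:+→1 7:-→0 8:+→1 9:+→2 9:+→3 … peak 3.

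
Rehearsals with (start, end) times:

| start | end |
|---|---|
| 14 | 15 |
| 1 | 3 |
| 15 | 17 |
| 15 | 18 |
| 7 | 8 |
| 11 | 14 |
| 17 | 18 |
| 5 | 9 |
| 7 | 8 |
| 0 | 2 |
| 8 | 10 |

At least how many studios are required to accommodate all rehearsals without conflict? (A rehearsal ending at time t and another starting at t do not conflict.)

Count concurrent intervals with a sweep; the peak is the room count.
Events (time:±→running): 0:+→1 1:+→2 2:-→1 3:-→0 5:+→1 7:+→2 7:+→3 … peak 3.

3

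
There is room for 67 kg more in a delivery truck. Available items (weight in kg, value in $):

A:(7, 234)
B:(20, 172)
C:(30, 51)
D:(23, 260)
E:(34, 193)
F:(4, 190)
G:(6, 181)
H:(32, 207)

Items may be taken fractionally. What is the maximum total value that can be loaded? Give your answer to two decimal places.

1082.28

Greedy by value/weight ratio, highest first.
Order: F (190/4=47.50) > A (234/7=33.43) > G (181/6=30.17) > D (260/23=11.30) > B (172/20=8.60) > H (207/32=6.47) > E (193/34=5.68) > C (51/30=1.70)
Fill: take F (4 @ 190) → take A (7 @ 234) → take G (6 @ 181) → take D (23 @ 260) → take B (20 @ 172) → take 7/32 of H → 45.28; 67/67 used.
Total value = 1082.28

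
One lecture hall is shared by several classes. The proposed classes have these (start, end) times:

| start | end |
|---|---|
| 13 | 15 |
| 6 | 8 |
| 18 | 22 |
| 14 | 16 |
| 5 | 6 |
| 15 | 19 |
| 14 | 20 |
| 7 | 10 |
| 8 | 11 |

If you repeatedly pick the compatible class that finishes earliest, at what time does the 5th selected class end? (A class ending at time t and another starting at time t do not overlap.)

19

By end time: (5,6), (6,8), (7,10), (8,11), (13,15), (14,16), (15,19), (14,20), (18,22).
Pick (5,6); next start ≥ 6 → (6,8); next start ≥ 8 → (8,11); next start ≥ 11 → (13,15); next start ≥ 15 → (15,19).
Selected: (5,6) (6,8) (8,11) (13,15) (15,19)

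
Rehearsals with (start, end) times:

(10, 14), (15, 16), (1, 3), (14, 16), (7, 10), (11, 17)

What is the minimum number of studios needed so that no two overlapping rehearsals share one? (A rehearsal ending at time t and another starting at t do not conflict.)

3

Count concurrent intervals with a sweep; the peak is the room count.
Events (time:±→running): 1:+→1 3:-→0 7:+→1 10:-→0 10:+→1 11:+→2 14:-→1 14:+→2 15:+→3 … peak 3.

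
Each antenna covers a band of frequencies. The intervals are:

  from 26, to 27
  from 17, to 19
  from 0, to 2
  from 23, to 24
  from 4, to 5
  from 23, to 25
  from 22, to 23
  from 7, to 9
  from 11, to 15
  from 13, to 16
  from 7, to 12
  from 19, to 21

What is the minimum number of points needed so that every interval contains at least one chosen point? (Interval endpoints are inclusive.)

Sort by right endpoint; whenever an interval is uncovered, place a point at its right end.
By right end: [0,2]  [4,5]  [7,9]  [7,12]  [11,15]  [13,16]  [17,19]  [19,21]  [22,23]  [23,24]  [23,25]  [26,27]
[0,2] uncovered → point at 2; [4,5] uncovered → point at 5; [7,9] uncovered → point at 9; [11,15] uncovered → point at 15; [17,19] uncovered → point at 19; [22,23] uncovered → point at 23; [26,27] uncovered → point at 27.
Points: 2, 5, 9, 15, 19, 23, 27 (7 total).

7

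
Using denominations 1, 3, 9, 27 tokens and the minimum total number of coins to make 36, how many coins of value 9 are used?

Greedy: take as many of the largest coin as possible, then repeat with the remainder.
36 = 1×27 + 1×9
Count of 9: 1

1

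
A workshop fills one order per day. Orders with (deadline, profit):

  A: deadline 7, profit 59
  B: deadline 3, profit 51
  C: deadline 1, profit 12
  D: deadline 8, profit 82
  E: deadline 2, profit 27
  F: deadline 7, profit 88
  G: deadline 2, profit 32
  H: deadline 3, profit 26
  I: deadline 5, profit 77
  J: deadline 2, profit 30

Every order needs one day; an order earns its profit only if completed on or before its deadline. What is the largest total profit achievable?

419

Take jobs in profit order; each goes to the latest open slot no later than its deadline.
Profit order: F=88 D=82 I=77 A=59 B=51 G=32 J=30 E=27 H=26 C=12
Assign: F→slot 7, D→slot 8, I→slot 5, A→slot 6, B→slot 3, G→slot 2, J→slot 1, E skipped, H skipped, C skipped.
Slots: [1:J] [2:G] [3:B] [5:I] [6:A] [7:F] [8:D]
Profit = 30 + 32 + 51 + 77 + 59 + 88 + 82 = 419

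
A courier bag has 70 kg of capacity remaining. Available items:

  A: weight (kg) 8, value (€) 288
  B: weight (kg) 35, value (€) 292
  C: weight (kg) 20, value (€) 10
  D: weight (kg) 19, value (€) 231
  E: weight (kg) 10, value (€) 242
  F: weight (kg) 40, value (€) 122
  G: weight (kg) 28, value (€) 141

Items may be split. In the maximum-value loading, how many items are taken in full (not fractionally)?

3

Sort by value per unit weight and fill in that order.
Ratios (sorted): A 36.00, E 24.20, D 12.16, B 8.34, G 5.04, F 3.05, C 0.50
take A (8 @ 288); take E (10 @ 242); take D (19 @ 231); take 33/35 of B → 275.31. Capacity used 70/70.
3 item(s) taken whole; one partial (take 33/35 of B).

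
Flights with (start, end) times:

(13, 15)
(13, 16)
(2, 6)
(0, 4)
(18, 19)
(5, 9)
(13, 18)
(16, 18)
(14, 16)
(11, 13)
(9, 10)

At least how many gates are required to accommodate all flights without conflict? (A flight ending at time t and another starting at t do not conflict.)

4

The answer is the maximum number of intervals overlapping at any instant.
Events (time:±→running): 0:+→1 2:+→2 4:-→1 5:+→2 6:-→1 9:-→0 9:+→1 10:-→0 11:+→1 13:-→0 13:+→1 13:+→2 13:+→3 14:+→4 … peak 4.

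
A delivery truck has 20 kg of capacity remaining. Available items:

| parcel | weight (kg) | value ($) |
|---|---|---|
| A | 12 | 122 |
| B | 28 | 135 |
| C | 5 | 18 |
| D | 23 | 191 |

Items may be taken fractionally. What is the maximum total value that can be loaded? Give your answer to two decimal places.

Order: A (122/12=10.17) > D (191/23=8.30) > B (135/28=4.82) > C (18/5=3.60)
Fill: take A (12 @ 122) → take 8/23 of D → 66.43; 20/20 used.
Total value = 188.43

188.43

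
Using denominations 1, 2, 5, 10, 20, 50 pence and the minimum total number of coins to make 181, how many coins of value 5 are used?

181 = 3×50 + 1×20 + 1×10 + 1×1
Count of 5: 0

0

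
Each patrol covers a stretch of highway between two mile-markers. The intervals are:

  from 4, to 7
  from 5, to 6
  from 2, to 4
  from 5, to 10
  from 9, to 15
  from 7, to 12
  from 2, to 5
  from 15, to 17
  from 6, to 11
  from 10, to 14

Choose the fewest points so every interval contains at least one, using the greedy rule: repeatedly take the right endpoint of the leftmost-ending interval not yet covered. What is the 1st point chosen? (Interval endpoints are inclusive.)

4

Sorted: [2,4] [2,5] [5,6] [4,7] [5,10] [6,11] [7,12] [10,14] [9,15] [15,17]
{[2,4],[2,5]} hit by 4; {[5,6],[4,7],[5,10],[6,11]} hit by 6; {[7,12],[10,14],[9,15]} hit by 12; {[15,17]} hit by 17.
Points: 4, 6, 12, 17 (4 total).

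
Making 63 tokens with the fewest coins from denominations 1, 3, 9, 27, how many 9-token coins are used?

1

Greedy: take as many of the largest coin as possible, then repeat with the remainder.
63 = 2×27 + 1×9
Count of 9: 1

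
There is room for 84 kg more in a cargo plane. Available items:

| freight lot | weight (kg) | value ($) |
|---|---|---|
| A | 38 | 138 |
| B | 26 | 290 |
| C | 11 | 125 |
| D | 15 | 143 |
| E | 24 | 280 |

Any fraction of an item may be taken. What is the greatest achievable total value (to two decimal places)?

867.05

Sort by value per unit weight and fill in that order.
Ratios (sorted): E 11.67, C 11.36, B 11.15, D 9.53, A 3.63
take E (24 @ 280); take C (11 @ 125); take B (26 @ 290); take D (15 @ 143); take 8/38 of A → 29.05. Capacity used 84/84.
Total value = 867.05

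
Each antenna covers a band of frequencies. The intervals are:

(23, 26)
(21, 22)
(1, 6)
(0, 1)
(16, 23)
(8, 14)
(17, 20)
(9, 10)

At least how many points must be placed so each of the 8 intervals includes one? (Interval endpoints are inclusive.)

5

Sort by right endpoint; whenever an interval is uncovered, place a point at its right end.
Sorted: [0,1] [1,6] [9,10] [8,14] [17,20] [21,22] [16,23] [23,26]
{[0,1],[1,6]} hit by 1; {[9,10],[8,14]} hit by 10; {[17,20]} hit by 20; {[21,22],[16,23]} hit by 22; {[23,26]} hit by 26.
Points: 1, 10, 20, 22, 26 (5 total).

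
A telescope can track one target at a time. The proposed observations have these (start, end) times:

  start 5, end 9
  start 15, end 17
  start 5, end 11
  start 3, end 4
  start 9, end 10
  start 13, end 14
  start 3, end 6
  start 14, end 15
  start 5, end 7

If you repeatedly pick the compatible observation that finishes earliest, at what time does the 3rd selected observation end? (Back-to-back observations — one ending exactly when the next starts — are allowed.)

10

Sorted by end: (3,4)  (3,6)  (5,7)  (5,9)  (9,10)  (5,11)  (13,14)  (14,15)  (15,17)
take (3,4); skip (3,6); take (5,7); take (9,10); skip (5,11); take (13,14); take (14,15); take (15,17).
Selected: (3,4) (5,7) (9,10) (13,14) (14,15) (15,17)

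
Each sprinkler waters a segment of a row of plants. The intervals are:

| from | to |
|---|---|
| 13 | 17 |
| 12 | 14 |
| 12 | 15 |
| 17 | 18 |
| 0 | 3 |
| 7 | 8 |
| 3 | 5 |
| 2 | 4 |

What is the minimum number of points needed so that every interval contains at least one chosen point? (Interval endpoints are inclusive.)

4

Sort by right endpoint; whenever an interval is uncovered, place a point at its right end.
Sorted: [0,3] [2,4] [3,5] [7,8] [12,14] [12,15] [13,17] [17,18]
{[0,3],[2,4],[3,5]} hit by 3; {[7,8]} hit by 8; {[12,14],[12,15],[13,17]} hit by 14; {[17,18]} hit by 18.
Points: 3, 8, 14, 18 (4 total).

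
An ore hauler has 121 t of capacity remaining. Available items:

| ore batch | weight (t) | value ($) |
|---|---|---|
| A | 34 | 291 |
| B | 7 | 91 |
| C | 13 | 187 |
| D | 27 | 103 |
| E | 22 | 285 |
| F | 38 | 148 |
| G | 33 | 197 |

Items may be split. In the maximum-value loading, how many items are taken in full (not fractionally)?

5

Greedy by value/weight ratio, highest first.
Ratios (sorted): C 14.38, B 13.00, E 12.95, A 8.56, G 5.97, F 3.89, D 3.81
take C (13 @ 187); take B (7 @ 91); take E (22 @ 285); take A (34 @ 291); take G (33 @ 197); take 12/38 of F → 46.74. Capacity used 121/121.
5 item(s) taken whole; one partial (take 12/38 of F).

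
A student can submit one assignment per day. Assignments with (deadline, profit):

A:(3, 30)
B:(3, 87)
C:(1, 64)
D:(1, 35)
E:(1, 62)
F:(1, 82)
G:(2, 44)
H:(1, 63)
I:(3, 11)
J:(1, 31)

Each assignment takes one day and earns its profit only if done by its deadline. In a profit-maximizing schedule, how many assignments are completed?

By profit: B(d3,87), F(d1,82), C(d1,64), H(d1,63), E(d1,62), G(d2,44), D(d1,35), J(d1,31), A(d3,30), I(d3,11)
B→slot 3; F→slot 1; C skipped; H skipped; E skipped; G→slot 2; D skipped; J skipped; A skipped; I skipped.
3 of 10 scheduled.

3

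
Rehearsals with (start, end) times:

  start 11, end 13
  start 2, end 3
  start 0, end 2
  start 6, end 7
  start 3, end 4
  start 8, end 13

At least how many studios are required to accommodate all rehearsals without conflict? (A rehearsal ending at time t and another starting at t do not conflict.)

Count concurrent intervals with a sweep; the peak is the room count.
starts: [0, 2, 3, 6, 8, 11]
ends:   [2, 3, 4, 7, 13, 13]
s0→1 e2→0 s2→1 e3→0 s3→1 e4→0 s6→1 e7→0 s8→1 s11→2  — peak 2.

2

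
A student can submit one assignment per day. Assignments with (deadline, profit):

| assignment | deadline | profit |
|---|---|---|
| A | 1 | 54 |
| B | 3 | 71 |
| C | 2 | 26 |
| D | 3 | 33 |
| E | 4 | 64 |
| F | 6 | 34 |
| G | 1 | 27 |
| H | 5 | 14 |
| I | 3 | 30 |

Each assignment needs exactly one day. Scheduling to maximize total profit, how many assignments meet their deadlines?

Sort by profit descending; place each in the latest free slot ≤ its deadline.
Profit order: B=71 E=64 A=54 F=34 D=33 I=30 G=27 C=26 H=14
Assign: B→slot 3, E→slot 4, A→slot 1, F→slot 6, D→slot 2, I skipped, G skipped, C skipped, H→slot 5.
Slots: [1:A] [2:D] [3:B] [4:E] [5:H] [6:F]
6 of 9 scheduled.

6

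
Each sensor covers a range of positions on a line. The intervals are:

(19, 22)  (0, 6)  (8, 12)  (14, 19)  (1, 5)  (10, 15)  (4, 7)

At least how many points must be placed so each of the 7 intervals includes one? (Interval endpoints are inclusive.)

By right end: [1,5]  [0,6]  [4,7]  [8,12]  [10,15]  [14,19]  [19,22]
[1,5] uncovered → point at 5; [8,12] uncovered → point at 12; [14,19] uncovered → point at 19.
Points: 5, 12, 19 (3 total).

3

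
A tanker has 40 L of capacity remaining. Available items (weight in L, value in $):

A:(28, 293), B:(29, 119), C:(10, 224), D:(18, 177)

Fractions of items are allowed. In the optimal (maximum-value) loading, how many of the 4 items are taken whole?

Ratios (sorted): C 22.40, A 10.46, D 9.83, B 4.10
take C (10 @ 224); take A (28 @ 293); take 2/18 of D → 19.67. Capacity used 40/40.
2 item(s) taken whole; one partial (take 2/18 of D).

2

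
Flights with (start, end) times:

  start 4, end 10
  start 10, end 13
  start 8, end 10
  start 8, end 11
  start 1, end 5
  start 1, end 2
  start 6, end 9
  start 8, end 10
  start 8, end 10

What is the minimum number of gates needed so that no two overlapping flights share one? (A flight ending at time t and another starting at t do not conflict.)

Events (time:±→running): 1:+→1 1:+→2 2:-→1 4:+→2 5:-→1 6:+→2 8:+→3 8:+→4 8:+→5 8:+→6 … peak 6.

6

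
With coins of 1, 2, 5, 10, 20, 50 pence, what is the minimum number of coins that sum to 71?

3

Use the largest denomination that fits, subtract, and repeat.
71 − 1×50→21 − 1×20→1 − 1×1→0
Total coins = 1 + 1 + 1 = 3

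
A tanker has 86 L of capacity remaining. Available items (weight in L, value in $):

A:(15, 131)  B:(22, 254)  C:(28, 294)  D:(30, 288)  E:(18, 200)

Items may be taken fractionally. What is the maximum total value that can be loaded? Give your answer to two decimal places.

Greedy by value/weight ratio, highest first.
Order: B (254/22=11.55) > E (200/18=11.11) > C (294/28=10.50) > D (288/30=9.60) > A (131/15=8.73)
Fill: take B (22 @ 254) → take E (18 @ 200) → take C (28 @ 294) → take 18/30 of D → 172.80; 86/86 used.
Total value = 920.80

920.80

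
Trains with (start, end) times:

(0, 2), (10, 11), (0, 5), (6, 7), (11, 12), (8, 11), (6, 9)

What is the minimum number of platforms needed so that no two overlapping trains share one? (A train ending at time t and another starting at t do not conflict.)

2

starts: [0, 0, 6, 6, 8, 10, 11]
ends:   [2, 5, 7, 9, 11, 11, 12]
s0→1 s0→2  — peak 2.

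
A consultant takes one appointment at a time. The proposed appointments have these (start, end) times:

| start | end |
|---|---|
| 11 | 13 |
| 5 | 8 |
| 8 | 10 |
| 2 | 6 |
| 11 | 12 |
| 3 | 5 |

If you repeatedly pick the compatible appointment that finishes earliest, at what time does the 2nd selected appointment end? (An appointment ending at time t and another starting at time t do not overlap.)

8

Greedy by earliest finish: after sorting by end time, pick each interval compatible with the last pick.
Sorted by end: (3,5)  (2,6)  (5,8)  (8,10)  (11,12)  (11,13)
take (3,5); take (5,8); take (8,10); take (11,12); skip (11,13).
Selected: (3,5) (5,8) (8,10) (11,12)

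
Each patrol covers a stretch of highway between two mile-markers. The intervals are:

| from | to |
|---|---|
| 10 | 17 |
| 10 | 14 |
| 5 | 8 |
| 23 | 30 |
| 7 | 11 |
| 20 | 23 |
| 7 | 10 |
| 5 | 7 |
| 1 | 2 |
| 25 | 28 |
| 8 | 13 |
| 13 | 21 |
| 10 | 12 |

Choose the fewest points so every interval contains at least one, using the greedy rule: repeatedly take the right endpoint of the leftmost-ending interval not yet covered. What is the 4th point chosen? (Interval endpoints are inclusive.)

By right end: [1,2]  [5,7]  [5,8]  [7,10]  [7,11]  [10,12]  [8,13]  [10,14]  [10,17]  [13,21]  [20,23]  [25,28]  [23,30]
[1,2] uncovered → point at 2; [5,7] uncovered → point at 7; [10,12] uncovered → point at 12; [13,21] uncovered → point at 21; [25,28] uncovered → point at 28.
Points: 2, 7, 12, 21, 28 (5 total).

21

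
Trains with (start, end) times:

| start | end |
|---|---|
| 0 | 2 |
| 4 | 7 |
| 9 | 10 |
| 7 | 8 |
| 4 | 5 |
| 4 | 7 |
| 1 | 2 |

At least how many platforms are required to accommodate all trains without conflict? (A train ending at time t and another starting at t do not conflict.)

3

Events (time:±→running): 0:+→1 1:+→2 2:-→1 2:-→0 4:+→1 4:+→2 4:+→3 … peak 3.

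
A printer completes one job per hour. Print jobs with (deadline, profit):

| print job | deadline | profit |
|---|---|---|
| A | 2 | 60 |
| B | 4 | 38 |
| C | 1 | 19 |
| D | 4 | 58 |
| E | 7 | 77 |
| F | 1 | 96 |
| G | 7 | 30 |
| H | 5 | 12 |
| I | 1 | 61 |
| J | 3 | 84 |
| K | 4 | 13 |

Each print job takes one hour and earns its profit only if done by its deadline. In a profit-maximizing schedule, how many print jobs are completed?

7

Take jobs in profit order; each goes to the latest open slot no later than its deadline.
Profit order: F=96 J=84 E=77 I=61 A=60 D=58 B=38 G=30 C=19 K=13 H=12
Assign: F→slot 1, J→slot 3, E→slot 7, I skipped, A→slot 2, D→slot 4, B skipped, G→slot 6, C skipped, K skipped, H→slot 5.
Slots: [1:F] [2:A] [3:J] [4:D] [5:H] [6:G] [7:E]
7 of 11 scheduled.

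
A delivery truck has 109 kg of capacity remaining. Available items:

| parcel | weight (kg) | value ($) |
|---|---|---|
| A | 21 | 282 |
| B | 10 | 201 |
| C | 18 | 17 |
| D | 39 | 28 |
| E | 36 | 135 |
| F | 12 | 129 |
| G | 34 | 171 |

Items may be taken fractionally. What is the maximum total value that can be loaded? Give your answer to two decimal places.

903.00

Greedy by value/weight ratio, highest first.
Ratios (sorted): B 20.10, A 13.43, F 10.75, G 5.03, E 3.75, C 0.94, D 0.72
take B (10 @ 201); take A (21 @ 282); take F (12 @ 129); take G (34 @ 171); take 32/36 of E → 120.00. Capacity used 109/109.
Total value = 903.00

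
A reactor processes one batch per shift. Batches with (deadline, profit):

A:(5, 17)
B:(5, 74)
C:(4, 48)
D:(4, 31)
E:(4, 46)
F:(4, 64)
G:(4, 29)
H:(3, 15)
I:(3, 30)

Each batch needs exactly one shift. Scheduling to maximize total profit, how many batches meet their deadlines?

Sort by profit descending; place each in the latest free slot ≤ its deadline.
By profit: B(d5,74), F(d4,64), C(d4,48), E(d4,46), D(d4,31), I(d3,30), G(d4,29), A(d5,17), H(d3,15)
B→slot 5; F→slot 4; C→slot 3; E→slot 2; D→slot 1; I skipped; G skipped; A skipped; H skipped.
5 of 9 scheduled.

5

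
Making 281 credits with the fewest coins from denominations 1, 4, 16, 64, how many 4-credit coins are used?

2

Use the largest denomination that fits, subtract, and repeat.
281 = 4×64 + 1×16 + 2×4 + 1×1
Count of 4: 2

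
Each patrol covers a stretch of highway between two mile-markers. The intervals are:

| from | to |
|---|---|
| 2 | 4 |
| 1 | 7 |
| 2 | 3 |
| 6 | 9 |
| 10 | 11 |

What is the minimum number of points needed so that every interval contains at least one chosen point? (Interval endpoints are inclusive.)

Process intervals by earliest right end; each time one isn't hit yet, stab at its right endpoint.
Sorted: [2,3] [2,4] [1,7] [6,9] [10,11]
{[2,3],[2,4],[1,7]} hit by 3; {[6,9]} hit by 9; {[10,11]} hit by 11.
Points: 3, 9, 11 (3 total).

3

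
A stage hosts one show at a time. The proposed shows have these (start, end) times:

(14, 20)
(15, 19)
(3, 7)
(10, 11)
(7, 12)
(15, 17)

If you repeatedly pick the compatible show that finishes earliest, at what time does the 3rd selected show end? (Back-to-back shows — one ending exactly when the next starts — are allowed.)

By end time: (3,7), (10,11), (7,12), (15,17), (15,19), (14,20).
Pick (3,7); next start ≥ 7 → (10,11); next start ≥ 11 → (15,17).
Selected: (3,7) (10,11) (15,17)

17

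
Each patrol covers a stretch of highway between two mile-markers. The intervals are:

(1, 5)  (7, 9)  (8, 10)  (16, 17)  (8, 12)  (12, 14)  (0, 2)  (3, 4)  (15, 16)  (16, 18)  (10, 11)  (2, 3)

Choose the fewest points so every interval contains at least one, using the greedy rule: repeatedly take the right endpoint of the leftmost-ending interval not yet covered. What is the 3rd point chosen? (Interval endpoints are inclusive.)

Sort by right endpoint; whenever an interval is uncovered, place a point at its right end.
Sorted: [0,2] [2,3] [3,4] [1,5] [7,9] [8,10] [10,11] [8,12] [12,14] [15,16] [16,17] [16,18]
{[0,2],[2,3]} hit by 2; {[3,4],[1,5]} hit by 4; {[7,9],[8,10]} hit by 9; {[10,11],[8,12]} hit by 11; {[12,14]} hit by 14; {[15,16],[16,17],[16,18]} hit by 16.
Points: 2, 4, 9, 11, 14, 16 (6 total).

9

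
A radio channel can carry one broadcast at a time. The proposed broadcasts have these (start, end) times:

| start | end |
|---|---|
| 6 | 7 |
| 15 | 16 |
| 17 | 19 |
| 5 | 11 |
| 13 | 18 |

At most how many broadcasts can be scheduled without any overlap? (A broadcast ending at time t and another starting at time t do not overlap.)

Sorted by end: (6,7)  (5,11)  (15,16)  (13,18)  (17,19)
take (6,7); take (15,16); take (17,19).
Selected 3 broadcasts.

3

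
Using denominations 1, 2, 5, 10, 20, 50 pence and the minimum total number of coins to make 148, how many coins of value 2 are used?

1

148 − 2×50→48 − 2×20→8 − 1×5→3 − 1×2→1 − 1×1→0
Count of 2: 1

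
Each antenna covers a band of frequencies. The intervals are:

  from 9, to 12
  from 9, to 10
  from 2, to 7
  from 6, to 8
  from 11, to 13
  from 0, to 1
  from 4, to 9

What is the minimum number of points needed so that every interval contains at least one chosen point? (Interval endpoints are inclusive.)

4

Sort by right endpoint; whenever an interval is uncovered, place a point at its right end.
By right end: [0,1]  [2,7]  [6,8]  [4,9]  [9,10]  [9,12]  [11,13]
[0,1] uncovered → point at 1; [2,7] uncovered → point at 7; [9,10] uncovered → point at 10; [11,13] uncovered → point at 13.
Points: 1, 7, 10, 13 (4 total).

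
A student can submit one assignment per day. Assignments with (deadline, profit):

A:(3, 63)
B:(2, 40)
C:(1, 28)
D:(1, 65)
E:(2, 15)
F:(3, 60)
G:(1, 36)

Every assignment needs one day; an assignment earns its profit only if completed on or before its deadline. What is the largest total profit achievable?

By profit: D(d1,65), A(d3,63), F(d3,60), B(d2,40), G(d1,36), C(d1,28), E(d2,15)
D→slot 1; A→slot 3; F→slot 2; B skipped; G skipped; C skipped; E skipped.
Profit = 65 + 60 + 63 = 188

188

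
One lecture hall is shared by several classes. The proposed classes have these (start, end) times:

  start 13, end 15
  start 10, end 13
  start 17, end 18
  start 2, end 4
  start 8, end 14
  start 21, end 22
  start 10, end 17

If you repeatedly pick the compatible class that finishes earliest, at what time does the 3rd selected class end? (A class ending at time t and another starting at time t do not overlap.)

15

By end time: (2,4), (10,13), (8,14), (13,15), (10,17), (17,18), (21,22).
Pick (2,4); next start ≥ 4 → (10,13); next start ≥ 13 → (13,15); next start ≥ 15 → (17,18); next start ≥ 18 → (21,22).
Selected: (2,4) (10,13) (13,15) (17,18) (21,22)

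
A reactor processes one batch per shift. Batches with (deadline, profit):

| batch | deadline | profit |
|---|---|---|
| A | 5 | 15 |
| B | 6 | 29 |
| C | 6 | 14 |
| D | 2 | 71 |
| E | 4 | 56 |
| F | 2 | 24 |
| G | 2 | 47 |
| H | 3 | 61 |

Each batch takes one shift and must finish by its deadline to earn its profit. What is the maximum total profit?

Take jobs in profit order; each goes to the latest open slot no later than its deadline.
Profit order: D=71 H=61 E=56 G=47 B=29 F=24 A=15 C=14
Assign: D→slot 2, H→slot 3, E→slot 4, G→slot 1, B→slot 6, F skipped, A→slot 5, C skipped.
Slots: [1:G] [2:D] [3:H] [4:E] [5:A] [6:B]
Profit = 47 + 71 + 61 + 56 + 15 + 29 = 279

279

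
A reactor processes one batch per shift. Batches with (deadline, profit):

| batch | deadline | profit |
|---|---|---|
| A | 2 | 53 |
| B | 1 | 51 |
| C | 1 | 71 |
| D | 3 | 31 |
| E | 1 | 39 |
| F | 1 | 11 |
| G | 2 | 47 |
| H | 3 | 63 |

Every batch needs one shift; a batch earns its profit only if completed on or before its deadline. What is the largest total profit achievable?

187

Sort by profit descending; place each in the latest free slot ≤ its deadline.
Profit order: C=71 H=63 A=53 B=51 G=47 E=39 D=31 F=11
Assign: C→slot 1, H→slot 3, A→slot 2, B skipped, G skipped, E skipped, D skipped, F skipped.
Slots: [1:C] [2:A] [3:H]
Profit = 71 + 53 + 63 = 187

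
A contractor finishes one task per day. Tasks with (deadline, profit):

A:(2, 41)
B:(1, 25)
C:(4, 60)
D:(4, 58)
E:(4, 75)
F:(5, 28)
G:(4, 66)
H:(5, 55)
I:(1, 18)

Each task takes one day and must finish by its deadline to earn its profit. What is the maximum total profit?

314

Sort by profit descending; place each in the latest free slot ≤ its deadline.
By profit: E(d4,75), G(d4,66), C(d4,60), D(d4,58), H(d5,55), A(d2,41), F(d5,28), B(d1,25), I(d1,18)
E→slot 4; G→slot 3; C→slot 2; D→slot 1; H→slot 5; A skipped; F skipped; B skipped; I skipped.
Profit = 58 + 60 + 66 + 75 + 55 = 314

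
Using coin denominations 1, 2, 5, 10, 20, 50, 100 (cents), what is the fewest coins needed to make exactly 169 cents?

6

Use the largest denomination that fits, subtract, and repeat.
169 − 1×100→69 − 1×50→19 − 1×10→9 − 1×5→4 − 2×2→0
Total coins = 1 + 1 + 1 + 1 + 2 = 6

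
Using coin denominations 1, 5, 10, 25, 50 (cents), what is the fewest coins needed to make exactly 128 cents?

6

Use the largest denomination that fits, subtract, and repeat.
128 − 2×50→28 − 1×25→3 − 3×1→0
Total coins = 2 + 1 + 3 = 6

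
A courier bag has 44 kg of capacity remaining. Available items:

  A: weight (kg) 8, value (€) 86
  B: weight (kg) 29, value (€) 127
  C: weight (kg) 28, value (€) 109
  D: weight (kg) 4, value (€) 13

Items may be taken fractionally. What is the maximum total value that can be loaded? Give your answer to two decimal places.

240.25

Greedy by value/weight ratio, highest first.
Order: A (86/8=10.75) > B (127/29=4.38) > C (109/28=3.89) > D (13/4=3.25)
Fill: take A (8 @ 86) → take B (29 @ 127) → take 7/28 of C → 27.25; 44/44 used.
Total value = 240.25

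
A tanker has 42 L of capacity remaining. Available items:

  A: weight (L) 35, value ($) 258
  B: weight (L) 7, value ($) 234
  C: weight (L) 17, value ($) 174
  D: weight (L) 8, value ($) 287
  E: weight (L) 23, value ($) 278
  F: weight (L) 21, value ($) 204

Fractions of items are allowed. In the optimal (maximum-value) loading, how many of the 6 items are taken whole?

Sort by value per unit weight and fill in that order.
Order: D (287/8=35.88) > B (234/7=33.43) > E (278/23=12.09) > C (174/17=10.24) > F (204/21=9.71) > A (258/35=7.37)
Fill: take D (8 @ 287) → take B (7 @ 234) → take E (23 @ 278) → take 4/17 of C → 40.94; 42/42 used.
3 item(s) taken whole; one partial (take 4/17 of C).

3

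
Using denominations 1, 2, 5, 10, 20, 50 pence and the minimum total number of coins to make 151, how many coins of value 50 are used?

3

Greedy: take as many of the largest coin as possible, then repeat with the remainder.
151 − 3×50→1 − 1×1→0
Count of 50: 3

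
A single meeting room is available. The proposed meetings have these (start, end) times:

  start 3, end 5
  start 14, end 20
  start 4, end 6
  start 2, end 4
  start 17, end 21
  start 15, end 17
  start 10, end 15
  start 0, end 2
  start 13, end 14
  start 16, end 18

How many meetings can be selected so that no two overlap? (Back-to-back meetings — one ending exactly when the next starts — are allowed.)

Sort by end time and greedily take each interval whose start is ≥ the last chosen end.
Sorted by end: (0,2)  (2,4)  (3,5)  (4,6)  (13,14)  (10,15)  (15,17)  (16,18)  (14,20)  (17,21)
take (0,2); take (2,4); skip (3,5); take (4,6); take (13,14); skip (10,15); take (15,17); skip (14,20); take (17,21).
Selected 6 meetings.

6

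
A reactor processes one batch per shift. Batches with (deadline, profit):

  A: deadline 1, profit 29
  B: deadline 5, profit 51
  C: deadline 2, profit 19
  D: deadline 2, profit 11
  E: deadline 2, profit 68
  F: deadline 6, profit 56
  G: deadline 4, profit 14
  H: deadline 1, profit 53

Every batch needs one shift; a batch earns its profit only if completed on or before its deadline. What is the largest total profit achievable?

Sort by profit descending; place each in the latest free slot ≤ its deadline.
Profit order: E=68 F=56 H=53 B=51 A=29 C=19 G=14 D=11
Assign: E→slot 2, F→slot 6, H→slot 1, B→slot 5, A skipped, C skipped, G→slot 4, D skipped.
Slots: [1:H] [2:E] [4:G] [5:B] [6:F]
Profit = 53 + 68 + 14 + 51 + 56 = 242

242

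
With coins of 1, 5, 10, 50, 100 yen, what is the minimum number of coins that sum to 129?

8

Use the largest denomination that fits, subtract, and repeat.
129 − 1×100→29 − 2×10→9 − 1×5→4 − 4×1→0
Total coins = 1 + 2 + 1 + 4 = 8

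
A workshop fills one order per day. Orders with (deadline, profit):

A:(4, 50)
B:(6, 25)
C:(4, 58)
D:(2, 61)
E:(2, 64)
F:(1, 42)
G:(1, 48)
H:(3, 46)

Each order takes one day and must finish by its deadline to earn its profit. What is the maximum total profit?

258

Take jobs in profit order; each goes to the latest open slot no later than its deadline.
By profit: E(d2,64), D(d2,61), C(d4,58), A(d4,50), G(d1,48), H(d3,46), F(d1,42), B(d6,25)
E→slot 2; D→slot 1; C→slot 4; A→slot 3; G skipped; H skipped; F skipped; B→slot 6.
Profit = 61 + 64 + 50 + 58 + 25 = 258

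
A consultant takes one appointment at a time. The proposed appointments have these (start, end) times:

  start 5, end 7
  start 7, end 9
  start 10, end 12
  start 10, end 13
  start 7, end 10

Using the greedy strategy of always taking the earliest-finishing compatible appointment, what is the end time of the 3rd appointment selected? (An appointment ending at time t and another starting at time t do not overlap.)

Sort by end time and greedily take each interval whose start is ≥ the last chosen end.
By end time: (5,7), (7,9), (7,10), (10,12), (10,13).
Pick (5,7); next start ≥ 7 → (7,9); next start ≥ 9 → (10,12).
Selected: (5,7) (7,9) (10,12)

12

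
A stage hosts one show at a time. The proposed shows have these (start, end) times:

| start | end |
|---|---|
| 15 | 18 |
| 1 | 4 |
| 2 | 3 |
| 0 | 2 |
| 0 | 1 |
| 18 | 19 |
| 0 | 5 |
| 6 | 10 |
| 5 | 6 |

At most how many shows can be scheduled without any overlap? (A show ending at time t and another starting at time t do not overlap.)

6

Sort by end time and greedily take each interval whose start is ≥ the last chosen end.
By end time: (0,1), (0,2), (2,3), (1,4), (0,5), (5,6), (6,10), (15,18), (18,19).
Pick (0,1); next start ≥ 1 → (2,3); next start ≥ 3 → (5,6); next start ≥ 6 → (6,10); next start ≥ 10 → (15,18); next start ≥ 18 → (18,19).
Selected 6 shows.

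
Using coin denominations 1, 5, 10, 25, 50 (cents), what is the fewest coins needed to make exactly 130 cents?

4

Use the largest denomination that fits, subtract, and repeat.
130 − 2×50→30 − 1×25→5 − 1×5→0
Total coins = 2 + 1 + 1 = 4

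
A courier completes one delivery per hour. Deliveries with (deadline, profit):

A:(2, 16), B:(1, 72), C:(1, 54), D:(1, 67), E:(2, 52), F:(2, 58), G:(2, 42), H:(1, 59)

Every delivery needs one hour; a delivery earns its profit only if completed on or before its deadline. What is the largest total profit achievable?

Sort by profit descending; place each in the latest free slot ≤ its deadline.
By profit: B(d1,72), D(d1,67), H(d1,59), F(d2,58), C(d1,54), E(d2,52), G(d2,42), A(d2,16)
B→slot 1; D skipped; H skipped; F→slot 2; C skipped; E skipped; G skipped; A skipped.
Profit = 72 + 58 = 130

130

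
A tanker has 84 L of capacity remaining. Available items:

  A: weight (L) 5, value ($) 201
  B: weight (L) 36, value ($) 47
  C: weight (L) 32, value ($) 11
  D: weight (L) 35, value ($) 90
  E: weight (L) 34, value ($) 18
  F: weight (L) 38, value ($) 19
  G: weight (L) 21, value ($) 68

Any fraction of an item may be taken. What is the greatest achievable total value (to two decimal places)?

Ratios (sorted): A 40.20, G 3.24, D 2.57, B 1.31, E 0.53, F 0.50, C 0.34
take A (5 @ 201); take G (21 @ 68); take D (35 @ 90); take 23/36 of B → 30.03. Capacity used 84/84.
Total value = 389.03

389.03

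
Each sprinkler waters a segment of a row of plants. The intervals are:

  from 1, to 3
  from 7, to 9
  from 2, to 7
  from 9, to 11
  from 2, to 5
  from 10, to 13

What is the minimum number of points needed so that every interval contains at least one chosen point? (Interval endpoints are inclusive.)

3

Process intervals by earliest right end; each time one isn't hit yet, stab at its right endpoint.
By right end: [1,3]  [2,5]  [2,7]  [7,9]  [9,11]  [10,13]
[1,3] uncovered → point at 3; [7,9] uncovered → point at 9; [10,13] uncovered → point at 13.
Points: 3, 9, 13 (3 total).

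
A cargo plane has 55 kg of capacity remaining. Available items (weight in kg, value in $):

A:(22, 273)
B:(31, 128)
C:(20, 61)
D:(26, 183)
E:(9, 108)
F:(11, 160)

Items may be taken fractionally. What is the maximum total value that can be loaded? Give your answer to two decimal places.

632.50

Ratios (sorted): F 14.55, A 12.41, E 12.00, D 7.04, B 4.13, C 3.05
take F (11 @ 160); take A (22 @ 273); take E (9 @ 108); take 13/26 of D → 91.50. Capacity used 55/55.
Total value = 632.50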